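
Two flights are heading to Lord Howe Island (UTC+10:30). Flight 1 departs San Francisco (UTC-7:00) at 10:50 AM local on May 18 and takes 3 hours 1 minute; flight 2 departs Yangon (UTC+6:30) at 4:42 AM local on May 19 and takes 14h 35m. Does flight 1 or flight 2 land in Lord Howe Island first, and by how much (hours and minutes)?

Flight 1 in UTC: 10:50 AM + 7:00 = 5:50 PM on May 18.
+3 hours 1 minute → arrive 8:51 PM UTC on May 18.
Flight 2 in UTC: 4:42 AM − 6:30 = 10:12 PM on May 18.
+14 hours 35 minutes → arrive 12:47 PM UTC on May 19.
Flight 1 lands earlier by 15 hours 56 minutes.

the first, by 15 hours 56 minutes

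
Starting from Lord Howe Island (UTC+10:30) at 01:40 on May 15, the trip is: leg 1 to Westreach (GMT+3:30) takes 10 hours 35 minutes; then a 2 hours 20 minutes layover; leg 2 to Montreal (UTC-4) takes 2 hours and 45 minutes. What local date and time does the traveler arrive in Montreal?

02:50 on May 15

Convert departure to UTC: 01:40 − 10:30 = 15:10 UTC on May 14.
Add 10 hours 35 minutes leg 1 → 01:45 UTC (May 15).
Add 2 hours and 20 minutes layover in Westreach → 04:05 UTC.
Add 2 hours and 45 minutes leg 2 → 06:50 UTC.
Montreal is UTC−4:00, so local arrival = 06:50 − 4:00 = 02:50 on May 15.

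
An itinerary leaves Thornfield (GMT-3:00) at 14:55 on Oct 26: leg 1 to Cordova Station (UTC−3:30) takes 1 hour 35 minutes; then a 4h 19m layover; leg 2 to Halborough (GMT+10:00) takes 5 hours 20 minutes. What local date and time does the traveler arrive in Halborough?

15:09 on October 27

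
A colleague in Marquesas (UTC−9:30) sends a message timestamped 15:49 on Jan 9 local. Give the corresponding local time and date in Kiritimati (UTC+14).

15:19 on January 10

In UTC: 15:49 + 9:30 = 01:19 on Jan 10.
Kiritimati is UTC+14:00: 01:19 + 14:00 = 15:19 on Jan 10.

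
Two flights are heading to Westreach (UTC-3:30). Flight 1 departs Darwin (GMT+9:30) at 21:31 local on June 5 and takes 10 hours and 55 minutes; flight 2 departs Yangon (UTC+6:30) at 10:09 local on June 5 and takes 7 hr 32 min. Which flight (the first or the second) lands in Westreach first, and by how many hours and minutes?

Flight 1 in UTC: 21:31 − 9:30 = 12:01 on Jun 5.
+10 hours 55 minutes → arrive 22:56 UTC on Jun 5.
Flight 2 in UTC: 10:09 − 6:30 = 03:39 on Jun 5.
+7 hours 32 minutes → arrive 11:11 UTC on Jun 5.
Flight 2 lands earlier by 11 hours 45 minutes.

the second, by 11 hours 45 minutes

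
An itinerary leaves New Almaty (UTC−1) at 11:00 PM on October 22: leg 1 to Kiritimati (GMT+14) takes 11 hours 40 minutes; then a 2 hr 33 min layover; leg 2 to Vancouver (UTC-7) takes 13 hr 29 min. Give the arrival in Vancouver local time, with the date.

8:42 PM on October 23

Convert departure to UTC: 11:00 PM + 1:00 = 12:00 AM UTC on Oct 23.
Add 11 hours 40 minutes leg 1 → 11:40 AM UTC.
Add 2 hours 33 minutes layover in Kiritimati → 2:13 PM UTC.
Add 13 hours and 29 minutes leg 2 → 3:42 AM UTC (Oct 24).
Vancouver is UTC−7:00, so local arrival = 3:42 AM − 7:00 = 8:42 PM on Oct 23.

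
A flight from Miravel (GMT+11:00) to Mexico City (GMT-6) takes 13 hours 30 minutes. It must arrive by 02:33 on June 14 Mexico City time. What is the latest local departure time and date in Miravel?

Target arrival in UTC: 02:33 + 6:00 = 08:33 on Jun 14.
Subtract 13 hours and 30 minutes → departure 19:03 UTC on Jun 13.
Miravel is UTC+11:00: 19:03 + 11:00 = 06:03 on Jun 14.

06:03 on June 14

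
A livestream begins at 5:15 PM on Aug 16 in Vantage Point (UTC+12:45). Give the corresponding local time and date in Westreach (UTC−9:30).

7:00 PM on August 15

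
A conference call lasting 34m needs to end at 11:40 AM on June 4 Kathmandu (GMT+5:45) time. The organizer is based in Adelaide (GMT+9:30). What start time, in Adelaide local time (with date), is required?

2:51 PM on Jun 4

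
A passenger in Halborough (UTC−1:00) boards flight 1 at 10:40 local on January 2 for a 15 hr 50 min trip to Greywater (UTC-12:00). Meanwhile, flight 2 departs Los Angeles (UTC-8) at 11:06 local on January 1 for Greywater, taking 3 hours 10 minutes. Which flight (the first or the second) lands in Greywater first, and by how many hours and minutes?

the second, by 29 hours 14 minutes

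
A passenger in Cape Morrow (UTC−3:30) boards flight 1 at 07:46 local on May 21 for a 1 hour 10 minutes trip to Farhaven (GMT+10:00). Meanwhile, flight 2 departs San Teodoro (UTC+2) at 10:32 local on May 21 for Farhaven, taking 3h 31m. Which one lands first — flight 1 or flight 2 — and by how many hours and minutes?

Flight 1 in UTC: 07:46 + 3:30 = 11:16 on May 21.
+1 hour and 10 minutes → arrive 12:26 UTC on May 21.
Flight 2 in UTC: 10:32 − 2:00 = 08:32 on May 21.
+3 hours and 31 minutes → arrive 12:03 UTC on May 21.
Flight 2 lands earlier by 23 minutes.

the second, by 23 minutes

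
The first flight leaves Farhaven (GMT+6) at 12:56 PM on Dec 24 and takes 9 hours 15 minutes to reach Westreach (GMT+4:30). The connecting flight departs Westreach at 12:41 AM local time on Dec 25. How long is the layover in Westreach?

4 hours

Convert departure to UTC: 12:56 PM − 6:00 = 6:56 AM UTC on Dec 24.
Add 9 hours and 15 minutes flight time → 4:11 PM UTC.
Westreach is UTC+4:30, so local arrival = 4:11 PM + 4:30 = 8:41 PM on Dec 24.
Layover = 12:41 AM − 8:41 PM (+1 day) = 4 hours.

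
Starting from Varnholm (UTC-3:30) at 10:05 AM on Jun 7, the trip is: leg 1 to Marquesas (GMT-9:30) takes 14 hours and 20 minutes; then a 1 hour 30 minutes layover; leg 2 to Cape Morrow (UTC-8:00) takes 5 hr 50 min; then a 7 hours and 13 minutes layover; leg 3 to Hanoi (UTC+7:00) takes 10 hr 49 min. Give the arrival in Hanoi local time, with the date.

12:17 PM on June 9

Convert departure to UTC: 10:05 AM + 3:30 = 1:35 PM UTC on Jun 7.
Add 14 hours and 20 minutes leg 1 → 3:55 AM UTC (Jun 8).
Add 1 hour 30 minutes layover in Marquesas → 5:25 AM UTC.
Add 5 hours and 50 minutes leg 2 → 11:15 AM UTC.
Add 7 hours and 13 minutes layover in Cape Morrow → 6:28 PM UTC.
Add 10 hours 49 minutes leg 3 → 5:17 AM UTC (Jun 9).
Hanoi is UTC+7:00, so local arrival = 5:17 AM + 7:00 = 12:17 PM on Jun 9.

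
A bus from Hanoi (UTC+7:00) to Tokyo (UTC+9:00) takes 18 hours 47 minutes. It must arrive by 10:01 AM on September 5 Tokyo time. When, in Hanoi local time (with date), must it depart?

Target arrival in UTC: 10:01 AM − 9:00 = 1:01 AM on Sep 5.
Subtract 18 hours 47 minutes → departure 6:14 AM UTC on Sep 4.
Hanoi is UTC+7:00: 6:14 AM + 7:00 = 1:14 PM on Sep 4.

1:14 PM on Sep 4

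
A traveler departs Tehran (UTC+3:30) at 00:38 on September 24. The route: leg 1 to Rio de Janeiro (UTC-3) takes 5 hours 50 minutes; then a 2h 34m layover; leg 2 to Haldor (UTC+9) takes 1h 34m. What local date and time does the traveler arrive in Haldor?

16:06 on Sep 24

Convert departure to UTC: 00:38 − 3:30 = 21:08 UTC on Sep 23.
Add 5 hours and 50 minutes leg 1 → 02:58 UTC (Sep 24).
Add 2 hours 34 minutes layover in Rio de Janeiro → 05:32 UTC.
Add 1 hour and 34 minutes leg 2 → 07:06 UTC.
Haldor is UTC+9:00, so local arrival = 07:06 + 9:00 = 16:06 on Sep 24.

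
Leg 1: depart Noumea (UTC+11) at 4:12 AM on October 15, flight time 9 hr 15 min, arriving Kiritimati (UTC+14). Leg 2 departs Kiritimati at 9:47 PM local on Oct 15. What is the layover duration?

5 hours 20 minutes

Convert departure to UTC: 4:12 AM − 11:00 = 5:12 PM UTC on Oct 14.
Add 9 hours and 15 minutes flight time → 2:27 AM UTC (Oct 15).
Kiritimati is UTC+14:00, so local arrival = 2:27 AM + 14:00 = 4:27 PM on Oct 15.
Layover = 9:47 PM − 4:27 PM = 5 hours 20 minutes.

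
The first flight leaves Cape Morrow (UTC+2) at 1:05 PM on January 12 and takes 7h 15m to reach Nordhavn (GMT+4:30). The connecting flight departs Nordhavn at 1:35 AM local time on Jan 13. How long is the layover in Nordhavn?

Convert departure to UTC: 1:05 PM − 2:00 = 11:05 AM UTC on Jan 12.
Add 7 hours and 15 minutes flight time → 6:20 PM UTC.
Nordhavn is UTC+4:30, so local arrival = 6:20 PM + 4:30 = 10:50 PM on Jan 12.
Layover = 1:35 AM − 10:50 PM (+1 day) = 2 hours 45 minutes.

2 hours 45 minutes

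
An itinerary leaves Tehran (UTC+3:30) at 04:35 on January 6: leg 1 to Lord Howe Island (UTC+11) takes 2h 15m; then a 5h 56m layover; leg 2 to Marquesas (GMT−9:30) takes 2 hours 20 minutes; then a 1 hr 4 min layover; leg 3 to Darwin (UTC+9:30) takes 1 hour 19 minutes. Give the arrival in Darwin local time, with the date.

23:29 on Jan 6

Convert departure to UTC: 04:35 − 3:30 = 01:05 UTC on Jan 6.
Add 2 hours and 15 minutes leg 1 → 03:20 UTC.
Add 5 hours and 56 minutes layover in Lord Howe Island → 09:16 UTC.
Add 2 hours and 20 minutes leg 2 → 11:36 UTC.
Add 1 hour 4 minutes layover in Marquesas → 12:40 UTC.
Add 1 hour 19 minutes leg 3 → 13:59 UTC.
Darwin is UTC+9:30, so local arrival = 13:59 + 9:30 = 23:29 on Jan 6.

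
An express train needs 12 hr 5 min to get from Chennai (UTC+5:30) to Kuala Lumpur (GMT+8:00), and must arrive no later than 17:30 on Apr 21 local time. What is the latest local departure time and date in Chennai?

02:55 on Apr 21

Target arrival in UTC: 17:30 − 8:00 = 09:30 on Apr 21.
Subtract 12 hours 5 minutes → departure 21:25 UTC on Apr 20.
Chennai is UTC+5:30: 21:25 + 5:30 = 02:55 on Apr 21.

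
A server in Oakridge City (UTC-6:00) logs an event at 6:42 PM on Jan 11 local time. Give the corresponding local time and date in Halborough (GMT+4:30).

In UTC: 6:42 PM + 6:00 = 12:42 AM on Jan 12.
Halborough is UTC+4:30: 12:42 AM + 4:30 = 5:12 AM on Jan 12.

5:12 AM on Jan 12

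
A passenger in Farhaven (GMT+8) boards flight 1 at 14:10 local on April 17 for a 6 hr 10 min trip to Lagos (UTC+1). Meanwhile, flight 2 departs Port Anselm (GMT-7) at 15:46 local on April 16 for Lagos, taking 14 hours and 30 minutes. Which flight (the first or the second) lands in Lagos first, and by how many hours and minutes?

Flight 1 in UTC: 14:10 − 8:00 = 06:10 on Apr 17.
+6 hours 10 minutes → arrive 12:20 UTC on Apr 17.
Flight 2 in UTC: 15:46 + 7:00 = 22:46 on Apr 16.
+14 hours 30 minutes → arrive 13:16 UTC on Apr 17.
Flight 1 lands earlier by 56 minutes.

the first, by 56 minutes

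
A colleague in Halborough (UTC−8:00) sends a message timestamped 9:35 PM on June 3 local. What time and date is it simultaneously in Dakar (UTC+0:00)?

In UTC: 9:35 PM + 8:00 = 5:35 AM on Jun 4.
Dakar is UTC+0, so it is 5:35 AM on Jun 4.

5:35 AM on June 4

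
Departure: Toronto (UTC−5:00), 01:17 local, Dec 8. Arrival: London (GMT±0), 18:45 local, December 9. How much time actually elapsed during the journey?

36 hours 28 minutes

Departure in UTC: 01:17 + 5:00 = 06:17 on Dec 8.
Arrival is already UTC: 18:45 on Dec 9.
Elapsed = 18:45 − 06:17 (+1 day) = 36 hours 28 minutes.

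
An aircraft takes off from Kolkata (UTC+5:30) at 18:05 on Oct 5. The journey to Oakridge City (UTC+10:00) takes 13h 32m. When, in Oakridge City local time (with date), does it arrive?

12:07 on Oct 6

Convert departure to UTC: 18:05 − 5:30 = 12:35 UTC on Oct 5.
Add 13 hours 32 minutes travel time → 02:07 UTC (Oct 6).
Oakridge City is UTC+10:00, so local arrival = 02:07 + 10:00 = 12:07 on Oct 6.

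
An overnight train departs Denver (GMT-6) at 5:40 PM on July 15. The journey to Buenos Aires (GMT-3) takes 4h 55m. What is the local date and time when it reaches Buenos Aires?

1:35 AM on July 16

Convert departure to UTC: 5:40 PM + 6:00 = 11:40 PM UTC on Jul 15.
Add 4 hours 55 minutes travel time → 4:35 AM UTC (Jul 16).
Buenos Aires is UTC−3:00, so local arrival = 4:35 AM − 3:00 = 1:35 AM on Jul 16.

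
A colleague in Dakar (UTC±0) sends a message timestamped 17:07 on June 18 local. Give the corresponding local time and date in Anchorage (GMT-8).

09:07 on June 18

Anchorage is 8:00 behind Dakar.
Shift by the zone difference: 17:07 − 8:00 = 09:07 on Jun 18 in Anchorage.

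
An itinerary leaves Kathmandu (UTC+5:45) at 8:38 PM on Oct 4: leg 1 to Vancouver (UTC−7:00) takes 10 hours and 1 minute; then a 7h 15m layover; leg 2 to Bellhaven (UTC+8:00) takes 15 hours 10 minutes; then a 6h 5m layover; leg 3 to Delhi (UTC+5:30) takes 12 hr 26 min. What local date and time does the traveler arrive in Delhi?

11:20 PM on Oct 6

Convert departure to UTC: 8:38 PM − 5:45 = 2:53 PM UTC on Oct 4.
Add 10 hours and 1 minute leg 1 → 12:54 AM UTC (Oct 5).
Add 7 hours 15 minutes layover in Vancouver → 8:09 AM UTC.
Add 15 hours and 10 minutes leg 2 → 11:19 PM UTC.
Add 6 hours 5 minutes layover in Bellhaven → 5:24 AM UTC (Oct 6).
Add 12 hours 26 minutes leg 3 → 5:50 PM UTC.
Delhi is UTC+5:30, so local arrival = 5:50 PM + 5:30 = 11:20 PM on Oct 6.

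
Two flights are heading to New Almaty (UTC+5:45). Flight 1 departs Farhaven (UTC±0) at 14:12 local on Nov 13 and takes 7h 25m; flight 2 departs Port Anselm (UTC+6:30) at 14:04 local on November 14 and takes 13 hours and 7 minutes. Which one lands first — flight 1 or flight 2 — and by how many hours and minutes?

Flight 1 departs at 14:12 UTC (Nov 13).
+7 hours and 25 minutes → arrive 21:37 UTC on Nov 13.
Flight 2 in UTC: 14:04 − 6:30 = 07:34 on Nov 14.
+13 hours and 7 minutes → arrive 20:41 UTC on Nov 14.
Flight 1 lands earlier by 23 hours 4 minutes.

the first, by 23 hours 4 minutes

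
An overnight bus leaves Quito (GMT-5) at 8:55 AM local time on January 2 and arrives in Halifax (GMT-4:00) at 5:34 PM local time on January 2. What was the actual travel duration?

7 hours 39 minutes

Departure in UTC: 8:55 AM + 5:00 = 1:55 PM on Jan 2.
Arrival in UTC: 5:34 PM + 4:00 = 9:34 PM on Jan 2.
Elapsed = 9:34 PM − 1:55 PM = 7 hours 39 minutes.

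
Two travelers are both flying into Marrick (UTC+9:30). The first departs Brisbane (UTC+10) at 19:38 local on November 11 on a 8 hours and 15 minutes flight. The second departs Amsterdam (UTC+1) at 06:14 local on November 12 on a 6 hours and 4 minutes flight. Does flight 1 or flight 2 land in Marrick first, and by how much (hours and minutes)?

Flight 1 in UTC: 19:38 − 10:00 = 09:38 on Nov 11.
+8 hours and 15 minutes → arrive 17:53 UTC on Nov 11.
Flight 2 in UTC: 06:14 − 1:00 = 05:14 on Nov 12.
+6 hours 4 minutes → arrive 11:18 UTC on Nov 12.
Flight 1 lands earlier by 17 hours 25 minutes.

the first, by 17 hours 25 minutes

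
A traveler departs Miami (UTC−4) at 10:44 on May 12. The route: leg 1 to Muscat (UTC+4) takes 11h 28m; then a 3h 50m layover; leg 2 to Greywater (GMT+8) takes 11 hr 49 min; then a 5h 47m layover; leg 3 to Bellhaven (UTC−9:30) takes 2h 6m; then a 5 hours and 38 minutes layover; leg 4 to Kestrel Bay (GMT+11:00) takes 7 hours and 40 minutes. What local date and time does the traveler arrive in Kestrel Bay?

Convert departure to UTC: 10:44 + 4:00 = 14:44 UTC on May 12.
Add 11 hours 28 minutes leg 1 → 02:12 UTC (May 13).
Add 3 hours and 50 minutes layover in Muscat → 06:02 UTC.
Add 11 hours and 49 minutes leg 2 → 17:51 UTC.
Add 5 hours 47 minutes layover in Greywater → 23:38 UTC.
Add 2 hours and 6 minutes leg 3 → 01:44 UTC (May 14).
Add 5 hours and 38 minutes layover in Bellhaven → 07:22 UTC.
Add 7 hours and 40 minutes leg 4 → 15:02 UTC.
Kestrel Bay is UTC+11:00, so local arrival = 15:02 + 11:00 = 02:02 on May 15.

02:02 on May 15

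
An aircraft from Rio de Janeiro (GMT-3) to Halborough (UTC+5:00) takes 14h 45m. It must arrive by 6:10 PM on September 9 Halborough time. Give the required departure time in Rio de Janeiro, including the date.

7:25 PM on September 8

Target arrival in UTC: 6:10 PM − 5:00 = 1:10 PM on Sep 9.
Subtract 14 hours 45 minutes → departure 10:25 PM UTC on Sep 8.
Rio de Janeiro is UTC−3:00: 10:25 PM − 3:00 = 7:25 PM on Sep 8.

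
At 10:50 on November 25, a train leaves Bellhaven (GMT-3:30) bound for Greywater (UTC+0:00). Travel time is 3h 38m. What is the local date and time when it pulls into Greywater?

Convert departure to UTC: 10:50 + 3:30 = 14:20 UTC on Nov 25.
Add 3 hours 38 minutes travel time → 17:58 UTC.
Greywater is UTC+0, so local arrival is the same: 17:58 on Nov 25.

17:58 on November 25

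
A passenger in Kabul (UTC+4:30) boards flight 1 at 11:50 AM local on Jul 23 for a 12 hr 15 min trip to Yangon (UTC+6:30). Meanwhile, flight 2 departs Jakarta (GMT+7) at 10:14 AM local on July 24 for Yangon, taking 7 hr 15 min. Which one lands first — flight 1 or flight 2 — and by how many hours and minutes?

Flight 1 in UTC: 11:50 AM − 4:30 = 7:20 AM on Jul 23.
+12 hours 15 minutes → arrive 7:35 PM UTC on Jul 23.
Flight 2 in UTC: 10:14 AM − 7:00 = 3:14 AM on Jul 24.
+7 hours and 15 minutes → arrive 10:29 AM UTC on Jul 24.
Flight 1 lands earlier by 14 hours 54 minutes.

the first, by 14 hours 54 minutes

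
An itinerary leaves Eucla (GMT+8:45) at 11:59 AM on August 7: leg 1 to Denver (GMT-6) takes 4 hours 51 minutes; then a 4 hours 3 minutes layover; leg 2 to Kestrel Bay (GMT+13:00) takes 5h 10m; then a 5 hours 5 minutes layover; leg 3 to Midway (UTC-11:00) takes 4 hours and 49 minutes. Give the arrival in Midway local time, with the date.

4:12 PM on August 7

Convert departure to UTC: 11:59 AM − 8:45 = 3:14 AM UTC on Aug 7.
Add 4 hours 51 minutes leg 1 → 8:05 AM UTC.
Add 4 hours and 3 minutes layover in Denver → 12:08 PM UTC.
Add 5 hours and 10 minutes leg 2 → 5:18 PM UTC.
Add 5 hours 5 minutes layover in Kestrel Bay → 10:23 PM UTC.
Add 4 hours and 49 minutes leg 3 → 3:12 AM UTC (Aug 8).
Midway is UTC−11:00, so local arrival = 3:12 AM − 11:00 = 4:12 PM on Aug 7.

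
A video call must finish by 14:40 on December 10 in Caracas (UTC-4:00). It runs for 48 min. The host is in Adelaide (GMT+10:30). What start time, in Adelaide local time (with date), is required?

Target end time in UTC: 14:40 + 4:00 = 18:40 on Dec 10.
Subtract 48 minutes → start 17:52 UTC on Dec 10.
Adelaide is UTC+10:30: 17:52 + 10:30 = 04:22 on Dec 11.

04:22 on December 11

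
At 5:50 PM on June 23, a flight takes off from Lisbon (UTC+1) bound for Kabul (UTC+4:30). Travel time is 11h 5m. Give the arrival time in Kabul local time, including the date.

8:25 AM on June 24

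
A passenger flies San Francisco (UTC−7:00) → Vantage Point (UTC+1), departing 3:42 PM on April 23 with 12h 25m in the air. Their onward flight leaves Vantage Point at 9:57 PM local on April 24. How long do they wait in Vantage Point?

9 hours 50 minutes

Convert departure to UTC: 3:42 PM + 7:00 = 10:42 PM UTC on Apr 23.
Add 12 hours and 25 minutes flight time → 11:07 AM UTC (Apr 24).
Vantage Point is UTC+1:00, so local arrival = 11:07 AM + 1:00 = 12:07 PM on Apr 24.
Layover = 9:57 PM − 12:07 PM = 9 hours 50 minutes.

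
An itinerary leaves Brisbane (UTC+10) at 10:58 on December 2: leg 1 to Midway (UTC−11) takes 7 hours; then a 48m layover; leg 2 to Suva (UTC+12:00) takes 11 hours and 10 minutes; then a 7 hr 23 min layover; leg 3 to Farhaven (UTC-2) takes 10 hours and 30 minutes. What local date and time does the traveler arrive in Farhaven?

11:49 on December 3

Convert departure to UTC: 10:58 − 10:00 = 00:58 UTC on Dec 2.
Add 7 hours leg 1 → 07:58 UTC.
Add 48 minutes layover in Midway → 08:46 UTC.
Add 11 hours and 10 minutes leg 2 → 19:56 UTC.
Add 7 hours and 23 minutes layover in Suva → 03:19 UTC (Dec 3).
Add 10 hours 30 minutes leg 3 → 13:49 UTC.
Farhaven is UTC−2:00, so local arrival = 13:49 − 2:00 = 11:49 on Dec 3.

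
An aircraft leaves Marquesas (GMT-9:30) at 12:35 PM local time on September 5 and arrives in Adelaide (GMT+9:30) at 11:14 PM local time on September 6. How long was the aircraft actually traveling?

15 hours 39 minutes

Departure in UTC: 12:35 PM + 9:30 = 10:05 PM on Sep 5.
Arrival in UTC: 11:14 PM − 9:30 = 1:44 PM on Sep 6.
Elapsed = 1:44 PM − 10:05 PM (+1 day) = 15 hours 39 minutes.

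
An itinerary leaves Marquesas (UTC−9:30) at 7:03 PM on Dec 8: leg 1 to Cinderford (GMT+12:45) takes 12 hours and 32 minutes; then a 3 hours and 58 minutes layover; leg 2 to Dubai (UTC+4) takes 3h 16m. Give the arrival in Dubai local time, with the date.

4:19 AM on December 10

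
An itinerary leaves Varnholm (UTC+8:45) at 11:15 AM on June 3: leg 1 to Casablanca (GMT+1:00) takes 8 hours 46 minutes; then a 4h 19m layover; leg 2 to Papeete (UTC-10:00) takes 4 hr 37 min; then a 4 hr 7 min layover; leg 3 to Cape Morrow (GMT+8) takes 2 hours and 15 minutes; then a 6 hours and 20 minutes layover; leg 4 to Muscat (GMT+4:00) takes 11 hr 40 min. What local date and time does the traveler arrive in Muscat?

Convert departure to UTC: 11:15 AM − 8:45 = 2:30 AM UTC on Jun 3.
Add 8 hours 46 minutes leg 1 → 11:16 AM UTC.
Add 4 hours 19 minutes layover in Casablanca → 3:35 PM UTC.
Add 4 hours 37 minutes leg 2 → 8:12 PM UTC.
Add 4 hours and 7 minutes layover in Papeete → 12:19 AM UTC (Jun 4).
Add 2 hours and 15 minutes leg 3 → 2:34 AM UTC.
Add 6 hours 20 minutes layover in Cape Morrow → 8:54 AM UTC.
Add 11 hours 40 minutes leg 4 → 8:34 PM UTC.
Muscat is UTC+4:00, so local arrival = 8:34 PM + 4:00 = 12:34 AM on Jun 5.

12:34 AM on June 5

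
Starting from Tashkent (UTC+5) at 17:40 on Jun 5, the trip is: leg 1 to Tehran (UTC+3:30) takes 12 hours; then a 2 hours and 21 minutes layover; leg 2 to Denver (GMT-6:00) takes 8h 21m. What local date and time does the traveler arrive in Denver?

05:22 on Jun 6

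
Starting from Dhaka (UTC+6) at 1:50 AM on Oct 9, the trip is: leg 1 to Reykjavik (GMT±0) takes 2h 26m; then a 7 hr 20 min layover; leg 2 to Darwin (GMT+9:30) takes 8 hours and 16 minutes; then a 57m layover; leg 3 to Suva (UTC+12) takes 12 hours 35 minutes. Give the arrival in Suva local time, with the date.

3:24 PM on October 10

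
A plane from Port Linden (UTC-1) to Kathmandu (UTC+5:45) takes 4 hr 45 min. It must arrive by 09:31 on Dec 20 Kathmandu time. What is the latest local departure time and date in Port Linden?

22:01 on December 19

Target arrival in UTC: 09:31 − 5:45 = 03:46 on Dec 20.
Subtract 4 hours 45 minutes → departure 23:01 UTC on Dec 19.
Port Linden is UTC−1:00: 23:01 − 1:00 = 22:01 on Dec 19.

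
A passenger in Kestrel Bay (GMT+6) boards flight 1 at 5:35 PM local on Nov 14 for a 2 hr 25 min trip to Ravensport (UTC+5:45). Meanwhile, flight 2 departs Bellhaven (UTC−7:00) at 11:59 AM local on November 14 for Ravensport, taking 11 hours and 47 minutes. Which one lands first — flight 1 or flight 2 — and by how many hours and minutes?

the first, by 16 hours 46 minutes

Flight 1 in UTC: 5:35 PM − 6:00 = 11:35 AM on Nov 14.
+2 hours and 25 minutes → arrive 2:00 PM UTC on Nov 14.
Flight 2 in UTC: 11:59 AM + 7:00 = 6:59 PM on Nov 14.
+11 hours 47 minutes → arrive 6:46 AM UTC on Nov 15.
Flight 1 lands earlier by 16 hours 46 minutes.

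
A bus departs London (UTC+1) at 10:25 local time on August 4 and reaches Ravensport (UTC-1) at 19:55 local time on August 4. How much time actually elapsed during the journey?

Departure in UTC: 10:25 − 1:00 = 09:25 on Aug 4.
Arrival in UTC: 19:55 + 1:00 = 20:55 on Aug 4.
Elapsed = 20:55 − 09:25 = 11 hours 30 minutes.

11 hours 30 minutes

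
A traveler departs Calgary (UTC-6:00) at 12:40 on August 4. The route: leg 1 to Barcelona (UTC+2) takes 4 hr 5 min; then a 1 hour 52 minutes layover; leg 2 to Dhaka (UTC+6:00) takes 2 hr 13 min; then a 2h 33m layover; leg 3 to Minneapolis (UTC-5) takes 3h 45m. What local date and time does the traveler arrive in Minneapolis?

Convert departure to UTC: 12:40 + 6:00 = 18:40 UTC on Aug 4.
Add 4 hours 5 minutes leg 1 → 22:45 UTC.
Add 1 hour 52 minutes layover in Barcelona → 00:37 UTC (Aug 5).
Add 2 hours and 13 minutes leg 2 → 02:50 UTC.
Add 2 hours 33 minutes layover in Dhaka → 05:23 UTC.
Add 3 hours 45 minutes leg 3 → 09:08 UTC.
Minneapolis is UTC−5:00, so local arrival = 09:08 − 5:00 = 04:08 on Aug 5.

04:08 on August 5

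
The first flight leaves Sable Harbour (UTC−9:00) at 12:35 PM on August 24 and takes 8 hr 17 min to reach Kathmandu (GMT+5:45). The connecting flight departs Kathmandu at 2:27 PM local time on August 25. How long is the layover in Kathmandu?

2 hours 50 minutes

Convert departure to UTC: 12:35 PM + 9:00 = 9:35 PM UTC on Aug 24.
Add 8 hours 17 minutes flight time → 5:52 AM UTC (Aug 25).
Kathmandu is UTC+5:45, so local arrival = 5:52 AM + 5:45 = 11:37 AM on Aug 25.
Layover = 2:27 PM − 11:37 AM = 2 hours 50 minutes.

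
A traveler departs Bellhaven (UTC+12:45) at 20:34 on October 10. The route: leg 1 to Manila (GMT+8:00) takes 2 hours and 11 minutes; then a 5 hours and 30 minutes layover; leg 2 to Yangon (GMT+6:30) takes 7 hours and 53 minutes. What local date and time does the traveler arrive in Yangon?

05:53 on October 11

Convert departure to UTC: 20:34 − 12:45 = 07:49 UTC on Oct 10.
Add 2 hours and 11 minutes leg 1 → 10:00 UTC.
Add 5 hours and 30 minutes layover in Manila → 15:30 UTC.
Add 7 hours 53 minutes leg 2 → 23:23 UTC.
Yangon is UTC+6:30, so local arrival = 23:23 + 6:30 = 05:53 on Oct 11.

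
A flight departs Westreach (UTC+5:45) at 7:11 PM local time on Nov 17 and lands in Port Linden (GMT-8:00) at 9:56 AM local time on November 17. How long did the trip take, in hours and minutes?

Departure in UTC: 7:11 PM − 5:45 = 1:26 PM on Nov 17.
Arrival in UTC: 9:56 AM + 8:00 = 5:56 PM on Nov 17.
Elapsed = 5:56 PM − 1:26 PM = 4 hours 30 minutes.

4 hours 30 minutes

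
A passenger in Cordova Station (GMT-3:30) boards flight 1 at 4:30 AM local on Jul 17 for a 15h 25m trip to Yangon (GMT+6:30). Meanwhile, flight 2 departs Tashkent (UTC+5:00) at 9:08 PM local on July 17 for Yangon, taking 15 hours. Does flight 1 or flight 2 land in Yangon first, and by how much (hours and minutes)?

Flight 1 in UTC: 4:30 AM + 3:30 = 8:00 AM on Jul 17.
+15 hours and 25 minutes → arrive 11:25 PM UTC on Jul 17.
Flight 2 in UTC: 9:08 PM − 5:00 = 4:08 PM on Jul 17.
+15 hours → arrive 7:08 AM UTC on Jul 18.
Flight 1 lands earlier by 7 hours 43 minutes.

the first, by 7 hours 43 minutes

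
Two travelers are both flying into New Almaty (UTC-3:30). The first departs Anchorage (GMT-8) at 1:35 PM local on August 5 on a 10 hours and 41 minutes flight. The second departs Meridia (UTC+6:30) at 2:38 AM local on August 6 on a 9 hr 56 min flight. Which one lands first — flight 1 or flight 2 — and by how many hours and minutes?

Flight 1 in UTC: 1:35 PM + 8:00 = 9:35 PM on Aug 5.
+10 hours and 41 minutes → arrive 8:16 AM UTC on Aug 6.
Flight 2 in UTC: 2:38 AM − 6:30 = 8:08 PM on Aug 5.
+9 hours and 56 minutes → arrive 6:04 AM UTC on Aug 6.
Flight 2 lands earlier by 2 hours 12 minutes.

the second, by 2 hours 12 minutes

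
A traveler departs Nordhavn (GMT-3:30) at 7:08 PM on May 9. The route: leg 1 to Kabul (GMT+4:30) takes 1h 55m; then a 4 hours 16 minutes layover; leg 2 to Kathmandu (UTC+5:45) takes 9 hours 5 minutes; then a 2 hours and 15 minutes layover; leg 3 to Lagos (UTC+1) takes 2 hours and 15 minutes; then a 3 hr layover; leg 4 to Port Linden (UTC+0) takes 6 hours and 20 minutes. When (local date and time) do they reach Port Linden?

3:44 AM on May 11

Convert departure to UTC: 7:08 PM + 3:30 = 10:38 PM UTC on May 9.
Add 1 hour and 55 minutes leg 1 → 12:33 AM UTC (May 10).
Add 4 hours and 16 minutes layover in Kabul → 4:49 AM UTC.
Add 9 hours and 5 minutes leg 2 → 1:54 PM UTC.
Add 2 hours and 15 minutes layover in Kathmandu → 4:09 PM UTC.
Add 2 hours and 15 minutes leg 3 → 6:24 PM UTC.
Add 3 hours layover in Lagos → 9:24 PM UTC.
Add 6 hours 20 minutes leg 4 → 3:44 AM UTC (May 11).
Port Linden is UTC+0, so local arrival is the same: 3:44 AM on May 11.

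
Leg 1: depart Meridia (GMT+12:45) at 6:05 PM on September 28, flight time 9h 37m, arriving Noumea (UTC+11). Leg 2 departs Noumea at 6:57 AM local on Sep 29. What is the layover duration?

5 hours

Convert departure to UTC: 6:05 PM − 12:45 = 5:20 AM UTC on Sep 28.
Add 9 hours 37 minutes flight time → 2:57 PM UTC.
Noumea is UTC+11:00, so local arrival = 2:57 PM + 11:00 = 1:57 AM on Sep 29.
Layover = 6:57 AM − 1:57 AM = 5 hours.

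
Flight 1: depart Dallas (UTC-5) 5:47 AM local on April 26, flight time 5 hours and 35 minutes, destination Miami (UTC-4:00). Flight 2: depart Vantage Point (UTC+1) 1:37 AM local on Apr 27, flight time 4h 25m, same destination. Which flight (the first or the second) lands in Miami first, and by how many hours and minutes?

Flight 1 in UTC: 5:47 AM + 5:00 = 10:47 AM on Apr 26.
+5 hours 35 minutes → arrive 4:22 PM UTC on Apr 26.
Flight 2 in UTC: 1:37 AM − 1:00 = 12:37 AM on Apr 27.
+4 hours and 25 minutes → arrive 5:02 AM UTC on Apr 27.
Flight 1 lands earlier by 12 hours 40 minutes.

the first, by 12 hours 40 minutes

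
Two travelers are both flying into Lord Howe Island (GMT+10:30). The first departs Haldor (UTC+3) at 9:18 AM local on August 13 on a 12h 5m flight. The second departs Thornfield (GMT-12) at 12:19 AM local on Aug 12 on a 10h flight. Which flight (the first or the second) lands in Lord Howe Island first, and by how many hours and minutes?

Flight 1 in UTC: 9:18 AM − 3:00 = 6:18 AM on Aug 13.
+12 hours and 5 minutes → arrive 6:23 PM UTC on Aug 13.
Flight 2 in UTC: 12:19 AM + 12:00 = 12:19 PM on Aug 12.
+10 hours → arrive 10:19 PM UTC on Aug 12.
Flight 2 lands earlier by 20 hours 4 minutes.

the second, by 20 hours 4 minutes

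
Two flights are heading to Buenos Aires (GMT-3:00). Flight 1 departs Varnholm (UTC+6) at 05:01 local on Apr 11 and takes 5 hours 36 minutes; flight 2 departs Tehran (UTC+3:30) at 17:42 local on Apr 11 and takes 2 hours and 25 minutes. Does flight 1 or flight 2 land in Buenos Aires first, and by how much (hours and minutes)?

the first, by 12 hours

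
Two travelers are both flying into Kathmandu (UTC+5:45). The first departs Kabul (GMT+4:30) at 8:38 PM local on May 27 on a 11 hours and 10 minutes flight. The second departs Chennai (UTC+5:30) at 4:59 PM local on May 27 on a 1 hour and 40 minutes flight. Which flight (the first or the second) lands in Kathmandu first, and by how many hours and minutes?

the second, by 14 hours 9 minutes

Flight 1 in UTC: 8:38 PM − 4:30 = 4:08 PM on May 27.
+11 hours and 10 minutes → arrive 3:18 AM UTC on May 28.
Flight 2 in UTC: 4:59 PM − 5:30 = 11:29 AM on May 27.
+1 hour 40 minutes → arrive 1:09 PM UTC on May 27.
Flight 2 lands earlier by 14 hours 9 minutes.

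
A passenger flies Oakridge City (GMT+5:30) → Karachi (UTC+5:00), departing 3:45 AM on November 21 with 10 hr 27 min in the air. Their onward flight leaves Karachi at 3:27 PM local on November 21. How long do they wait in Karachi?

Convert departure to UTC: 3:45 AM − 5:30 = 10:15 PM UTC on Nov 20.
Add 10 hours 27 minutes flight time → 8:42 AM UTC (Nov 21).
Karachi is UTC+5:00, so local arrival = 8:42 AM + 5:00 = 1:42 PM on Nov 21.
Layover = 3:27 PM − 1:42 PM = 1 hour 45 minutes.

1 hour 45 minutes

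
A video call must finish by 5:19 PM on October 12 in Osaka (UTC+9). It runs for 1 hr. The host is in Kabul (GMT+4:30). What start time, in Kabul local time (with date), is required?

Target end time in UTC: 5:19 PM − 9:00 = 8:19 AM on Oct 12.
Subtract 1 hour → start 7:19 AM UTC on Oct 12.
Kabul is UTC+4:30: 7:19 AM + 4:30 = 11:49 AM on Oct 12.

11:49 AM on October 12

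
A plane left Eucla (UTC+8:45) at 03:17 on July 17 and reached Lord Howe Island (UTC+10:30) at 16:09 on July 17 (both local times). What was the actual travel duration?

Departure in UTC: 03:17 − 8:45 = 18:32 on Jul 16.
Arrival in UTC: 16:09 − 10:30 = 05:39 on Jul 17.
Elapsed = 05:39 − 18:32 (+1 day) = 11 hours 7 minutes.

11 hours 7 minutes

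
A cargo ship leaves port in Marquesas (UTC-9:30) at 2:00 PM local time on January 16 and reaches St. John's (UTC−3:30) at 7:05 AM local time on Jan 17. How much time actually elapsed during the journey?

Departure in UTC: 2:00 PM + 9:30 = 11:30 PM on Jan 16.
Arrival in UTC: 7:05 AM + 3:30 = 10:35 AM on Jan 17.
Elapsed = 10:35 AM − 11:30 PM (+1 day) = 11 hours 5 minutes.

11 hours 5 minutes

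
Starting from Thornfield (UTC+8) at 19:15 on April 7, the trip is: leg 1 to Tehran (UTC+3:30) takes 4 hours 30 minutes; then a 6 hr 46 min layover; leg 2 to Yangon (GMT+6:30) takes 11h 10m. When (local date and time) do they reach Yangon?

Convert departure to UTC: 19:15 − 8:00 = 11:15 UTC on Apr 7.
Add 4 hours and 30 minutes leg 1 → 15:45 UTC.
Add 6 hours and 46 minutes layover in Tehran → 22:31 UTC.
Add 11 hours and 10 minutes leg 2 → 09:41 UTC (Apr 8).
Yangon is UTC+6:30, so local arrival = 09:41 + 6:30 = 16:11 on Apr 8.

16:11 on Apr 8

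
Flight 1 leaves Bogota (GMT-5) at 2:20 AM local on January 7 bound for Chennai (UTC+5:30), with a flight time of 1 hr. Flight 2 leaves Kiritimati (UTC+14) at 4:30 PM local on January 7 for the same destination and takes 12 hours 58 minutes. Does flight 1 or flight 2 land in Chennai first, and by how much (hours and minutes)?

the first, by 7 hours 8 minutes

Flight 1 in UTC: 2:20 AM + 5:00 = 7:20 AM on Jan 7.
+1 hour → arrive 8:20 AM UTC on Jan 7.
Flight 2 in UTC: 4:30 PM − 14:00 = 2:30 AM on Jan 7.
+12 hours 58 minutes → arrive 3:28 PM UTC on Jan 7.
Flight 1 lands earlier by 7 hours 8 minutes.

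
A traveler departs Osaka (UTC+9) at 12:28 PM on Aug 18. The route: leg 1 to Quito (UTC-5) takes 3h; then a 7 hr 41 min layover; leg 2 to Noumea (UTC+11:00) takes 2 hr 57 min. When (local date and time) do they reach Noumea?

4:06 AM on August 19

Convert departure to UTC: 12:28 PM − 9:00 = 3:28 AM UTC on Aug 18.
Add 3 hours leg 1 → 6:28 AM UTC.
Add 7 hours 41 minutes layover in Quito → 2:09 PM UTC.
Add 2 hours and 57 minutes leg 2 → 5:06 PM UTC.
Noumea is UTC+11:00, so local arrival = 5:06 PM + 11:00 = 4:06 AM on Aug 19.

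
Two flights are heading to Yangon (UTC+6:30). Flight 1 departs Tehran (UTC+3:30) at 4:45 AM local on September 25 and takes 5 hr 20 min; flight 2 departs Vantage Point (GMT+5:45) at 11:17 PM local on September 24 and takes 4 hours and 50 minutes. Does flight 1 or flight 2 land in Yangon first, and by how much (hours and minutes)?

Flight 1 in UTC: 4:45 AM − 3:30 = 1:15 AM on Sep 25.
+5 hours and 20 minutes → arrive 6:35 AM UTC on Sep 25.
Flight 2 in UTC: 11:17 PM − 5:45 = 5:32 PM on Sep 24.
+4 hours and 50 minutes → arrive 10:22 PM UTC on Sep 24.
Flight 2 lands earlier by 8 hours 13 minutes.

the second, by 8 hours 13 minutes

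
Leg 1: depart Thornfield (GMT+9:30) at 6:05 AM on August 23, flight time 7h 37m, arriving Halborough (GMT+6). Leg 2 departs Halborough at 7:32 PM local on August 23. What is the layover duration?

Convert departure to UTC: 6:05 AM − 9:30 = 8:35 PM UTC on Aug 22.
Add 7 hours 37 minutes flight time → 4:12 AM UTC (Aug 23).
Halborough is UTC+6:00, so local arrival = 4:12 AM + 6:00 = 10:12 AM on Aug 23.
Layover = 7:32 PM − 10:12 AM = 9 hours 20 minutes.

9 hours 20 minutes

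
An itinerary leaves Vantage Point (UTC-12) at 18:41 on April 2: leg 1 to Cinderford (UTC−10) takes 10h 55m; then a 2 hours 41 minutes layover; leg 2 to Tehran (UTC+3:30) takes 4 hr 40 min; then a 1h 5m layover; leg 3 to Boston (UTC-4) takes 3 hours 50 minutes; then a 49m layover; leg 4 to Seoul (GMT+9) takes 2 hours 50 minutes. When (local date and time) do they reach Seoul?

Convert departure to UTC: 18:41 + 12:00 = 06:41 UTC on Apr 3.
Add 10 hours 55 minutes leg 1 → 17:36 UTC.
Add 2 hours and 41 minutes layover in Cinderford → 20:17 UTC.
Add 4 hours and 40 minutes leg 2 → 00:57 UTC (Apr 4).
Add 1 hour and 5 minutes layover in Tehran → 02:02 UTC.
Add 3 hours 50 minutes leg 3 → 05:52 UTC.
Add 49 minutes layover in Boston → 06:41 UTC.
Add 2 hours 50 minutes leg 4 → 09:31 UTC.
Seoul is UTC+9:00, so local arrival = 09:31 + 9:00 = 18:31 on Apr 4.

18:31 on April 4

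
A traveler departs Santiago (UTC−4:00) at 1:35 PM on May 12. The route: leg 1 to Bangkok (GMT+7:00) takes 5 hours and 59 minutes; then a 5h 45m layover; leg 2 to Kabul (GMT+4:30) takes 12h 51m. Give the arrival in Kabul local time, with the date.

Convert departure to UTC: 1:35 PM + 4:00 = 5:35 PM UTC on May 12.
Add 5 hours and 59 minutes leg 1 → 11:34 PM UTC.
Add 5 hours 45 minutes layover in Bangkok → 5:19 AM UTC (May 13).
Add 12 hours 51 minutes leg 2 → 6:10 PM UTC.
Kabul is UTC+4:30, so local arrival = 6:10 PM + 4:30 = 10:40 PM on May 13.

10:40 PM on May 13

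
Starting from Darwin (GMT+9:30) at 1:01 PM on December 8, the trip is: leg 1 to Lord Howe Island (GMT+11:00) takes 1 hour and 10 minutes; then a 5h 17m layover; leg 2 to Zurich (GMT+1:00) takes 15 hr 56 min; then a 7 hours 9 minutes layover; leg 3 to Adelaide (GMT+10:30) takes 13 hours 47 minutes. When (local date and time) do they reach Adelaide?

Convert departure to UTC: 1:01 PM − 9:30 = 3:31 AM UTC on Dec 8.
Add 1 hour and 10 minutes leg 1 → 4:41 AM UTC.
Add 5 hours 17 minutes layover in Lord Howe Island → 9:58 AM UTC.
Add 15 hours and 56 minutes leg 2 → 1:54 AM UTC (Dec 9).
Add 7 hours 9 minutes layover in Zurich → 9:03 AM UTC.
Add 13 hours 47 minutes leg 3 → 10:50 PM UTC.
Adelaide is UTC+10:30, so local arrival = 10:50 PM + 10:30 = 9:20 AM on Dec 10.

9:20 AM on Dec 10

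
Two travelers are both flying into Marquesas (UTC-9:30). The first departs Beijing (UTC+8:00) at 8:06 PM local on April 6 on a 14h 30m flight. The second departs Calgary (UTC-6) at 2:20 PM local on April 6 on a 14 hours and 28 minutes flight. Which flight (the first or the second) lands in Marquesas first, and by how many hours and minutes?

Flight 1 in UTC: 8:06 PM − 8:00 = 12:06 PM on Apr 6.
+14 hours 30 minutes → arrive 2:36 AM UTC on Apr 7.
Flight 2 in UTC: 2:20 PM + 6:00 = 8:20 PM on Apr 6.
+14 hours 28 minutes → arrive 10:48 AM UTC on Apr 7.
Flight 1 lands earlier by 8 hours 12 minutes.

the first, by 8 hours 12 minutes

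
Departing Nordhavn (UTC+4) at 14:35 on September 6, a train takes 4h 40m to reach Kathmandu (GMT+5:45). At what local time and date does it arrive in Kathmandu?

Convert departure to UTC: 14:35 − 4:00 = 10:35 UTC on Sep 6.
Add 4 hours 40 minutes travel time → 15:15 UTC.
Kathmandu is UTC+5:45, so local arrival = 15:15 + 5:45 = 21:00 on Sep 6.

21:00 on September 6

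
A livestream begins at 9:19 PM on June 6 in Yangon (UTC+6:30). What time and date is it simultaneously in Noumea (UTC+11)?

In UTC: 9:19 PM − 6:30 = 2:49 PM on Jun 6.
Noumea is UTC+11:00: 2:49 PM + 11:00 = 1:49 AM on Jun 7.

1:49 AM on June 7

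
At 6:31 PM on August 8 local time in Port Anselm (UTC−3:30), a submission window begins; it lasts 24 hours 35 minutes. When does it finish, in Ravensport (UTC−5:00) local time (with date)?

5:36 PM on August 9

Convert start to UTC: 6:31 PM + 3:30 = 10:01 PM UTC on Aug 8.
Add 24 hours and 35 minutes duration → 10:36 PM UTC (Aug 9).
Ravensport is UTC−5:00, so local end time = 10:36 PM − 5:00 = 5:36 PM on Aug 9.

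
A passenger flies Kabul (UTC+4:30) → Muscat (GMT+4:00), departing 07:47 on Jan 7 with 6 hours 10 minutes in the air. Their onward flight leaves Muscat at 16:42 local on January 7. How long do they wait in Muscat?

Convert departure to UTC: 07:47 − 4:30 = 03:17 UTC on Jan 7.
Add 6 hours and 10 minutes flight time → 09:27 UTC.
Muscat is UTC+4:00, so local arrival = 09:27 + 4:00 = 13:27 on Jan 7.
Layover = 16:42 − 13:27 = 3 hours 15 minutes.

3 hours 15 minutes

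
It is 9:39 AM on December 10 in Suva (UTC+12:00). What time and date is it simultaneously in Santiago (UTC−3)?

6:39 PM on December 9

In UTC: 9:39 AM − 12:00 = 9:39 PM on Dec 9.
Santiago is UTC−3:00: 9:39 PM − 3:00 = 6:39 PM on Dec 9.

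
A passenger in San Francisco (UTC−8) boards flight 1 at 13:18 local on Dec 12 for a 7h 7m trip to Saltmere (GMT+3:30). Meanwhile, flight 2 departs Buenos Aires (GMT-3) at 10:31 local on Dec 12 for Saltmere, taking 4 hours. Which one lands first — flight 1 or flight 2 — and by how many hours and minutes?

the second, by 10 hours 54 minutes

Flight 1 in UTC: 13:18 + 8:00 = 21:18 on Dec 12.
+7 hours and 7 minutes → arrive 04:25 UTC on Dec 13.
Flight 2 in UTC: 10:31 + 3:00 = 13:31 on Dec 12.
+4 hours → arrive 17:31 UTC on Dec 12.
Flight 2 lands earlier by 10 hours 54 minutes.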